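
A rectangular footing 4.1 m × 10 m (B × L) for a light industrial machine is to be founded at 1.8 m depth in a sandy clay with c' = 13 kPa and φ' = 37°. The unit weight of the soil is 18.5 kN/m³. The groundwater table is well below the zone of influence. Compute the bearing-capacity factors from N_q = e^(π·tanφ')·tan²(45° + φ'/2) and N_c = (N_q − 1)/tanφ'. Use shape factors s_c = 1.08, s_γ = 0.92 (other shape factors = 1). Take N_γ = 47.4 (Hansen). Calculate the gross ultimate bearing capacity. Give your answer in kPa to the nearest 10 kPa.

q_ult ≈ 3860 kPa

tan37° = 0.7536, so N_q = e^(π×0.7536)·tan²(63.5°) = 10.669 × 4.023 = 42.92.
N_c = (42.92 − 1)/tan37° = 55.63.
Effective surcharge at the founding depth q = γ·D_f = 18.5 × 1.8 = 33.3 kPa.
q_ult = c·N_c·s_c + q·N_q + 0.5·γ·B·N_γ·s_γ
     = 13 × 55.63 × 1.08 + 33.3 × 42.92 + 0.5 × 18.5 × 4.1 × 47.4 × 0.92
     = 781.04 + 1429.2 + 1653.8 = 3864.1 kPa.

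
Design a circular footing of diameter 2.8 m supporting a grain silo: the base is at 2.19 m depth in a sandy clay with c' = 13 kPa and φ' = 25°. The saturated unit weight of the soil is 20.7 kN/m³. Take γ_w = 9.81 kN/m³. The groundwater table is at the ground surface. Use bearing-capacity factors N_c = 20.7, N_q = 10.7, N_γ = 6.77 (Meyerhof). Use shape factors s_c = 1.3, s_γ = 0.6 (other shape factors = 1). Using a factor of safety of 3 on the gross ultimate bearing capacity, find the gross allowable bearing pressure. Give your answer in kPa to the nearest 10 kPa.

γ' = 20.7 − 9.81 = 10.89 kN/m³ (submerged throughout). q = 10.89 × 2.19 = 23.849 kPa; the same γ' applies in the ½γBN_γ term.
c·N_c·s_c = 13 × 20.7 × 1.3 = 349.83 kPa
q·N_q = 23.849 × 10.7 = 255.19 kPa
0.5·γ·B·N_γ·s_γ = 0.5 × 10.89 × 2.8 × 6.77 × 0.6 = 61.929 kPa
q_ult = 349.83 + 255.19 + 61.929 = 666.94 kPa.
q_all = 666.94 / 3 = 222.31 kPa.

q_all ≈ 220 kPa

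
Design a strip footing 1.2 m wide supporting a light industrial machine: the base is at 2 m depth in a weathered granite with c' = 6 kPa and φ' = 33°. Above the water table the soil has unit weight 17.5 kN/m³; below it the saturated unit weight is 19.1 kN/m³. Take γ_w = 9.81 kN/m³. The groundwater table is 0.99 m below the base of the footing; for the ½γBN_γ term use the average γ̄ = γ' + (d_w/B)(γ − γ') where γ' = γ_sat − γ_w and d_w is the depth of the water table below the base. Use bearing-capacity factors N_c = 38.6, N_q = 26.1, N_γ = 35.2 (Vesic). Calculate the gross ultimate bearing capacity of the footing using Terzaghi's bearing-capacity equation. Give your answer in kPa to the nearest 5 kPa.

Effective surcharge at the founding depth q = γ·D_f = 17.5 × 2 = 35 kPa.
With d_w = 0.99 m < B, γ̄ = 9.29 + (0.99/1.2) × (17.5 − 9.29) = 16.063 kN/m³.
q_ult = c·N_c + q·N_q + 0.5·γ·B·N_γ
     = 6 × 38.6 + 35 × 26.1 + 0.5 × 16.063 × 1.2 × 35.2
     = 231.6 + 913.5 + 339.26 = 1484.4 kPa.

q_ult ≈ 1485 kPa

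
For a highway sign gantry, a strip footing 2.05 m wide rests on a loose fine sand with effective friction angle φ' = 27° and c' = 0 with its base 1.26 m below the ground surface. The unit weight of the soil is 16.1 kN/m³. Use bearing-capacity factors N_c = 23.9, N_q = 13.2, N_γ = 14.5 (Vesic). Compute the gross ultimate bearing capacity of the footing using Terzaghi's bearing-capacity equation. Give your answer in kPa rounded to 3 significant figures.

Effective surcharge at the founding depth q = γ·D_f = 16.1 × 1.26 = 20.286 kPa.
q_ult = q·N_q + 0.5·γ·B·N_γ
     = 20.286 × 13.2 + 0.5 × 16.1 × 2.05 × 14.5
     = 267.78 + 239.29 = 507.06 kPa.

q_ult ≈ 507 kPa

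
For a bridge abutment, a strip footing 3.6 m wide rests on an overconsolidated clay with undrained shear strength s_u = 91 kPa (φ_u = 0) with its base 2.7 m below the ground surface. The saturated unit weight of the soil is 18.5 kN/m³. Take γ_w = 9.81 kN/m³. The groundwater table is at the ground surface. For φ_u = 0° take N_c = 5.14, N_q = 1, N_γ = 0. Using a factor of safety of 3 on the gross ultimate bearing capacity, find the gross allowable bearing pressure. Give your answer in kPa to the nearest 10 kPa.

With the water table at the surface the whole profile is submerged: γ' = 18.5 − 9.81 = 8.69 kN/m³, so q = γ'·D_f = 23.463 kPa.
q_ult = c·N_c + q·N_q
     = 91 × 5.14 + 23.463 × 1
     = 467.74 + 23.463 = 491.2 kPa.
q_all = 491.2 / 3 = 163.73 kPa.

q_all ≈ 160 kPa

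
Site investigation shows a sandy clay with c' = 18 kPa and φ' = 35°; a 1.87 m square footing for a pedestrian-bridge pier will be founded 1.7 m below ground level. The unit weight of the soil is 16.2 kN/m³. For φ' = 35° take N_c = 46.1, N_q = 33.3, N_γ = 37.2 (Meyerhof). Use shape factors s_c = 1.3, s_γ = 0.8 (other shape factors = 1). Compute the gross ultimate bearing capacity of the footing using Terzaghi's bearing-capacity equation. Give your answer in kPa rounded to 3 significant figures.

q_ult ≈ 2450 kPa

Effective surcharge at the founding depth q = γ·D_f = 16.2 × 1.7 = 27.54 kPa.
q_ult = c·N_c·s_c + q·N_q + 0.5·γ·B·N_γ·s_γ
     = 18 × 46.1 × 1.3 + 27.54 × 33.3 + 0.5 × 16.2 × 1.87 × 37.2 × 0.8
     = 1078.7 + 917.08 + 450.77 = 2446.6 kPa.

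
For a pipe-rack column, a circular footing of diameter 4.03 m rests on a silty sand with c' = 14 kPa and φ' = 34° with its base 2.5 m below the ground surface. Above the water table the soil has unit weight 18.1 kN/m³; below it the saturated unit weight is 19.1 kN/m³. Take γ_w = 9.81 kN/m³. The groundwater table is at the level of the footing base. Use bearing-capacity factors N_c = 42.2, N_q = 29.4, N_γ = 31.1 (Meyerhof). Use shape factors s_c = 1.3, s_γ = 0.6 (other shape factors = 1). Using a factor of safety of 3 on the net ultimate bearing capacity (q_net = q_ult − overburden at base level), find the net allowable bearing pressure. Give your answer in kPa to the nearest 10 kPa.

Effective surcharge at the founding depth q = γ·D_f = 18.1 × 2.5 = 45.25 kPa.
The water table coincides with the base, so in the self-weight term γ → γ' = 9.29 kN/m³.
q_ult = c·N_c·s_c + q·N_q + 0.5·γ·B·N_γ·s_γ
     = 14 × 42.2 × 1.3 + 45.25 × 29.4 + 0.5 × 9.29 × 4.03 × 31.1 × 0.6
     = 768.04 + 1330.3 + 349.3 = 2447.7 kPa.
q_net = 2447.7 − 45.25 = 2402.4 kPa.
q_all(net) = 2402.4 / 3 = 800.81 kPa.

q_all(net) ≈ 800 kPa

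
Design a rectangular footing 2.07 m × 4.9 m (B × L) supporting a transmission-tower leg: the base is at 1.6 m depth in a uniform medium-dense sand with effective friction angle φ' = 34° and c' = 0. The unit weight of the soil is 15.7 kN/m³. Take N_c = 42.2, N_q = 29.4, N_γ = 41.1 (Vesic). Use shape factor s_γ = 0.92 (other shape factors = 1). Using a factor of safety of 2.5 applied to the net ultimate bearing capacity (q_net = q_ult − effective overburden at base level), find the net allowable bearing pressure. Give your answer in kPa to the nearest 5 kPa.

q_all(net) ≈ 530 kPa

q = γ·D_f = 15.7 × 1.6 = 25.12 kPa.
q·N_q = 25.12 × 29.4 = 738.53 kPa
0.5·γ·B·N_γ·s_γ = 0.5 × 15.7 × 2.07 × 41.1 × 0.92 = 614.43 kPa
q_ult = 738.53 + 614.43 = 1353 kPa.
Net ultimate: q_net = 1353 − 25.12 = 1327.8 kPa.
q_all(net) = 1327.8 / 2.5 = 531.13 kPa.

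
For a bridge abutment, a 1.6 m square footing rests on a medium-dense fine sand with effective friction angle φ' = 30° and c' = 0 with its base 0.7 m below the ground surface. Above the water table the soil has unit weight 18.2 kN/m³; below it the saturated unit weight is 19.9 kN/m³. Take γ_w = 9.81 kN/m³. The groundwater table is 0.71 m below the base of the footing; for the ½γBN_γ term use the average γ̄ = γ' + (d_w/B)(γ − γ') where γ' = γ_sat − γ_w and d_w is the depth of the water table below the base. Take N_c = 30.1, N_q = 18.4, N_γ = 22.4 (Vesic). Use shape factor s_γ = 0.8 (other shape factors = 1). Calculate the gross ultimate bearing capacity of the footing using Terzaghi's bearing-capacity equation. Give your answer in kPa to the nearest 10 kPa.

q = γ·D_f = 18.2 × 0.7 = 12.74 kPa.
γ' = 10.09 kN/m³; averaging over the depth B below the base, γ̄ = γ' + (d_w/B)(γ − γ') = 13.689 kN/m³.
q·N_q = 12.74 × 18.4 = 234.42 kPa
0.5·γ·B·N_γ·s_γ = 0.5 × 13.689 × 1.6 × 22.4 × 0.8 = 196.24 kPa
q_ult = 234.42 + 196.24 = 430.66 kPa.

q_ult ≈ 430 kPa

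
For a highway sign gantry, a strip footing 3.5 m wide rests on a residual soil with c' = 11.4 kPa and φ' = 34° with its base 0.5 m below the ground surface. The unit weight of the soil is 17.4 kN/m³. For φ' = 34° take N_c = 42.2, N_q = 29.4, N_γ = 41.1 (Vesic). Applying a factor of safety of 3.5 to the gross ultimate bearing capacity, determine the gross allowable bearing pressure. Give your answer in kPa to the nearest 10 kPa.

q_all ≈ 570 kPa

Overburden at base level: q = 17.4 × 0.5 = 8.7 kPa.
Cohesion term c·N_c = 11.4 × 42.2 = 481.08 kPa; surcharge term q·N_q = 8.7 × 29.4 = 255.78 kPa; self-weight term 0.5·γ·B·N_γ = 0.5 × 17.4 × 3.5 × 41.1 = 1251.5 kPa.
q_ult = 481.08 + 255.78 + 1251.5 = 1988.4 kPa.
q_all = q_ult / FS = 1988.4 / 3.5 = 568.1 kPa.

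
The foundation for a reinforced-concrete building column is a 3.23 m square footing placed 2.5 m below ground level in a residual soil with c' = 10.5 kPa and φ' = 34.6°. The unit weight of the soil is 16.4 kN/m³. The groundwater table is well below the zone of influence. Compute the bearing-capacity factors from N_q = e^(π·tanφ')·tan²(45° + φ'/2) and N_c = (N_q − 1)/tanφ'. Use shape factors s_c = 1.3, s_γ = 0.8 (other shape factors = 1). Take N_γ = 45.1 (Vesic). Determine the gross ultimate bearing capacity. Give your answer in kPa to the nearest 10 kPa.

tan34.6° = 0.6899, so N_q = e^(π×0.6899)·tan²(62.3°) = 8.734 × 3.628 = 31.69.
N_c = (31.69 − 1)/tan34.6° = 44.48.
Overburden at base level: q = 16.4 × 2.5 = 41 kPa.
Cohesion term c·N_c·s_c = 10.5 × 44.483 × 1.3 = 607.2 kPa; surcharge term q·N_q = 41 × 31.687 = 1299.2 kPa; self-weight term 0.5·γ·B·N_γ·s_γ = 0.5 × 16.4 × 3.23 × 45.1 × 0.8 = 955.61 kPa.
q_ult = 607.2 + 1299.2 + 955.61 = 2862 kPa.

q_ult ≈ 2860 kPa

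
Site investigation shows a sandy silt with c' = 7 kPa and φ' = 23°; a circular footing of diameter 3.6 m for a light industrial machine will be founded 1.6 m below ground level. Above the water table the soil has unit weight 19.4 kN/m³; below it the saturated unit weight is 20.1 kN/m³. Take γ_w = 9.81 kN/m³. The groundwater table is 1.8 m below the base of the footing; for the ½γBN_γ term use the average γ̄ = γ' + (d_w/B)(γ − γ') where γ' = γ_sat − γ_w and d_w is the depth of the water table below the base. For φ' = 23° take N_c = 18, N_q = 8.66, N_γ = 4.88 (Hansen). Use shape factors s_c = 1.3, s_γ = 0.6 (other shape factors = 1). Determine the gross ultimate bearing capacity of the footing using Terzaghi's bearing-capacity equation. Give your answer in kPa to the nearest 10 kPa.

q_ult ≈ 510 kPa

Effective surcharge at the founding depth q = γ·D_f = 19.4 × 1.6 = 31.04 kPa.
With d_w = 1.8 m < B, γ̄ = 10.29 + (1.8/3.6) × (19.4 − 10.29) = 14.845 kN/m³.
q_ult = c·N_c·s_c + q·N_q + 0.5·γ·B·N_γ·s_γ
     = 7 × 18 × 1.3 + 31.04 × 8.66 + 0.5 × 14.845 × 3.6 × 4.88 × 0.6
     = 163.8 + 268.81 + 78.239 = 510.85 kPa.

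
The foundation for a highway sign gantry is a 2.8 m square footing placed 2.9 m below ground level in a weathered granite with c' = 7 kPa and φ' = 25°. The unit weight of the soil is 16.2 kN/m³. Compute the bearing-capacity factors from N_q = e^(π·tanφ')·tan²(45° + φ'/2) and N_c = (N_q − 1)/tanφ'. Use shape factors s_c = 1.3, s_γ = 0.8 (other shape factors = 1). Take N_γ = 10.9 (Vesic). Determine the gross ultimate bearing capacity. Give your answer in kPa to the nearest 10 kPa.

q_ult ≈ 890 kPa

tan25° = 0.4663, so N_q = e^(π×0.4663)·tan²(57.5°) = 4.327 × 2.464 = 10.66.
N_c = (10.66 − 1)/tan25° = 20.72.
Effective surcharge at the founding depth q = γ·D_f = 16.2 × 2.9 = 46.98 kPa.
q_ult = c·N_c·s_c + q·N_q + 0.5·γ·B·N_γ·s_γ
     = 7 × 20.721 × 1.3 + 46.98 × 10.662 + 0.5 × 16.2 × 2.8 × 10.9 × 0.8
     = 188.56 + 500.91 + 197.77 = 887.23 kPa.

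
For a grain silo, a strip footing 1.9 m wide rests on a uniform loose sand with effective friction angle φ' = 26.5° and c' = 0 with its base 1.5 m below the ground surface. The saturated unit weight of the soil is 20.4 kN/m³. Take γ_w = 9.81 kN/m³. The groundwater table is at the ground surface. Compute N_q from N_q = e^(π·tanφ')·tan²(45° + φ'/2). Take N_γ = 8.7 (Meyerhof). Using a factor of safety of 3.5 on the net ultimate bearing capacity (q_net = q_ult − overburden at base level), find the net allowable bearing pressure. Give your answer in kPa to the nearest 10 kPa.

q_all(net) ≈ 80 kPa

N_q = e^(π·tan26.5°)·tan²(58.25°) = 12.51.
γ' = 20.4 − 9.81 = 10.59 kN/m³ (submerged throughout). q = 10.59 × 1.5 = 15.885 kPa; the same γ' applies in the ½γBN_γ term.
q·N_q = 15.885 × 12.506 = 198.66 kPa
0.5·γ·B·N_γ = 0.5 × 10.59 × 1.9 × 8.7 = 87.526 kPa
q_ult = 198.66 + 87.526 = 286.19 kPa.
q_net = 286.19 − 15.885 = 270.3 kPa.
q_all(net) = 270.3 / 3.5 = 77.229 kPa.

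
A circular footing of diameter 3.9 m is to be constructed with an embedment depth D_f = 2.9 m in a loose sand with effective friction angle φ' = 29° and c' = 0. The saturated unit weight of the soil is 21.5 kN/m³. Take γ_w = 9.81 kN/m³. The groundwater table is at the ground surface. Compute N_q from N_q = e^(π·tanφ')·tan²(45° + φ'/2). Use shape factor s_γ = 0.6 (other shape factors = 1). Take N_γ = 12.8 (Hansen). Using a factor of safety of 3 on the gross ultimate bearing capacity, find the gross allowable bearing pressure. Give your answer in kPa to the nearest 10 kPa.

N_q = e^(π·tan29°)·tan²(59.5°) = 16.44.
γ' = 21.5 − 9.81 = 11.69 kN/m³ (submerged throughout). q = 11.69 × 2.9 = 33.901 kPa; the same γ' applies in the ½γBN_γ term.
q·N_q = 33.901 × 16.443 = 557.44 kPa
0.5·γ·B·N_γ·s_γ = 0.5 × 11.69 × 3.9 × 12.8 × 0.6 = 175.07 kPa
q_ult = 557.44 + 175.07 = 732.51 kPa.
q_all = 732.51 / 3 = 244.17 kPa.

q_all ≈ 240 kPa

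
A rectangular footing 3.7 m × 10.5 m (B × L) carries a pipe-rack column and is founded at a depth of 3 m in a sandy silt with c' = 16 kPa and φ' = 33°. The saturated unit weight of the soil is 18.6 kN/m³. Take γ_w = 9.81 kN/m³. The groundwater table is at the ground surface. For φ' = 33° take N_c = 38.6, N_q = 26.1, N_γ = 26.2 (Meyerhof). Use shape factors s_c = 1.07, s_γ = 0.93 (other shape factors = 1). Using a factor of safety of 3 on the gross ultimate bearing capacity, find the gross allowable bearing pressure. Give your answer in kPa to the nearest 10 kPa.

q_all ≈ 580 kPa

With the water table at the surface the whole profile is submerged: γ' = 18.6 − 9.81 = 8.79 kN/m³, so q = γ'·D_f = 26.37 kPa; the same γ' applies in the ½γBN_γ term.
q_ult = c·N_c·s_c + q·N_q + 0.5·γ·B·N_γ·s_γ
     = 16 × 38.6 × 1.07 + 26.37 × 26.1 + 0.5 × 8.79 × 3.7 × 26.2 × 0.93
     = 660.83 + 688.26 + 396.23 = 1745.3 kPa.
q_all = 1745.3 / 3 = 581.77 kPa.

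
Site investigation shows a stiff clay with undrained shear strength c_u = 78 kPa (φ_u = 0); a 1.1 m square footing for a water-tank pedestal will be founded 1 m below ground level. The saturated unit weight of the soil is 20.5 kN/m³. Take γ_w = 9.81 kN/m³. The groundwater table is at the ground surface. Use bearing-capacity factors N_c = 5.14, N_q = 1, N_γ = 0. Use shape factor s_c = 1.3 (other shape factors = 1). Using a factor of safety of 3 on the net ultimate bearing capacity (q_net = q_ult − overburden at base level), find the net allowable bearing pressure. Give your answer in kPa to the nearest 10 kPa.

γ' = 20.5 − 9.81 = 10.69 kN/m³ (submerged throughout). q = 10.69 × 1 = 10.69 kPa.
c·N_c·s_c = 78 × 5.14 × 1.3 = 521.2 kPa
q·N_q = 10.69 × 1 = 10.69 kPa
q_ult = 521.2 + 10.69 = 531.89 kPa.
q_net = 531.89 − 10.69 = 521.2 kPa.
q_all(net) = 521.2 / 3 = 173.73 kPa.

q_all(net) ≈ 170 kPa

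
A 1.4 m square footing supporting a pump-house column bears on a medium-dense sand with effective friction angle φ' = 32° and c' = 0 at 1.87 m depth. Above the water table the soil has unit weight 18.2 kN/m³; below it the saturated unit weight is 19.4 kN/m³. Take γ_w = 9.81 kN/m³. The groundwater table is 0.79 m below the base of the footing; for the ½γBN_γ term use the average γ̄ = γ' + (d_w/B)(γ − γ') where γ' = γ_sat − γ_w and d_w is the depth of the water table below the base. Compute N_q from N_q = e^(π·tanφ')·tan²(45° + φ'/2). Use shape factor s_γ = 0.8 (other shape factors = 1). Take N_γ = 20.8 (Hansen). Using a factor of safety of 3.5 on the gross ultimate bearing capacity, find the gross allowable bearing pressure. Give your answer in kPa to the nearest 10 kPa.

N_q = e^(π·tan32°)·tan²(61°) = 23.18.
Effective surcharge at the founding depth q = γ·D_f = 18.2 × 1.87 = 34.034 kPa.
With d_w = 0.79 m < B, γ̄ = 9.59 + (0.79/1.4) × (18.2 − 9.59) = 14.448 kN/m³.
q_ult = q·N_q + 0.5·γ·B·N_γ·s_γ
     = 34.034 × 23.177 + 0.5 × 14.448 × 1.4 × 20.8 × 0.8
     = 788.8 + 168.3 = 957.09 kPa.
q_all = 957.09 / 3.5 = 273.46 kPa.

q_all ≈ 270 kPa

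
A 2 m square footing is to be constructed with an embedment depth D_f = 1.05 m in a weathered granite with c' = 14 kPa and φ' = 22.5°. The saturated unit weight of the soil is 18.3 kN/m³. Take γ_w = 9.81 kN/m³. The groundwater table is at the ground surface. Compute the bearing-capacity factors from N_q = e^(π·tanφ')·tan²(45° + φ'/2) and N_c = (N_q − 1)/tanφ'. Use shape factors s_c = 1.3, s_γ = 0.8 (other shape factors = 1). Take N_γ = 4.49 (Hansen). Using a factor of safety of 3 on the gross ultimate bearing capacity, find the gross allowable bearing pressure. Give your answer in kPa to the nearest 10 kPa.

q_all ≈ 140 kPa

N_q = e^(π·tan22.5°)·tan²(56.25°) = 8.23; N_c = (N_q − 1)/tanφ' = 17.45.
With the water table at the surface the whole profile is submerged: γ' = 18.3 − 9.81 = 8.49 kN/m³, so q = γ'·D_f = 8.9145 kPa; the same γ' applies in the ½γBN_γ term.
q_ult = c·N_c·s_c + q·N_q + 0.5·γ·B·N_γ·s_γ
     = 14 × 17.453 × 1.3 + 8.9145 × 8.2292 + 0.5 × 8.49 × 2 × 4.49 × 0.8
     = 317.64 + 73.359 + 30.496 = 421.5 kPa.
q_all = 421.5 / 3 = 140.5 kPa.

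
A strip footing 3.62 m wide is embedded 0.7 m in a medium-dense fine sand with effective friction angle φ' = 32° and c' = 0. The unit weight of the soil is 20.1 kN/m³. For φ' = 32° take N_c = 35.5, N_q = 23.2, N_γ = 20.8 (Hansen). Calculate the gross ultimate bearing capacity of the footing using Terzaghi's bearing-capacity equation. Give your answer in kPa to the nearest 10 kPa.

q_ult ≈ 1080 kPa

Overburden at base level: q = 20.1 × 0.7 = 14.07 kPa.
Surcharge term q·N_q = 14.07 × 23.2 = 326.42 kPa; self-weight term 0.5·γ·B·N_γ = 0.5 × 20.1 × 3.62 × 20.8 = 756.72 kPa.
q_ult = 326.42 + 756.72 = 1083.1 kPa.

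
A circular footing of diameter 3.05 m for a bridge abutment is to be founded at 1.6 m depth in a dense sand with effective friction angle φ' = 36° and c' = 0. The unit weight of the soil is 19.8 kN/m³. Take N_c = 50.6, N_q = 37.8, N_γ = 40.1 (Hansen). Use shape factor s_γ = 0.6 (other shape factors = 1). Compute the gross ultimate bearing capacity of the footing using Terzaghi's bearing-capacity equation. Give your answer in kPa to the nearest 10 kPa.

q_ult ≈ 1920 kPa

Effective surcharge at the founding depth q = γ·D_f = 19.8 × 1.6 = 31.68 kPa.
q_ult = q·N_q + 0.5·γ·B·N_γ·s_γ
     = 31.68 × 37.8 + 0.5 × 19.8 × 3.05 × 40.1 × 0.6
     = 1197.5 + 726.49 = 1924 kPa.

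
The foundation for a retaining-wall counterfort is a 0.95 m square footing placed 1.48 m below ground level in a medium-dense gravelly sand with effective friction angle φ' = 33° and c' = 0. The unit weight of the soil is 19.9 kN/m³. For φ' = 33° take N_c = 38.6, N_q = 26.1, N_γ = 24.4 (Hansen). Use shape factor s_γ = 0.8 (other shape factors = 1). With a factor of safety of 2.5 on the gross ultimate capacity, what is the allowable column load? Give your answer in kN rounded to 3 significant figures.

q = γ·D_f = 19.9 × 1.48 = 29.452 kPa.
q·N_q = 29.452 × 26.1 = 768.7 kPa
0.5·γ·B·N_γ·s_γ = 0.5 × 19.9 × 0.95 × 24.4 × 0.8 = 184.51 kPa
q_ult = 768.7 + 184.51 = 953.21 kPa.
Gross allowable pressure q_all = 953.21 / 2.5 = 381.28 kPa.
Footing area = 0.9025 m², so allowable column load = 381.28 × 0.9025 = 344.11 kN.

P_all ≈ 344 kN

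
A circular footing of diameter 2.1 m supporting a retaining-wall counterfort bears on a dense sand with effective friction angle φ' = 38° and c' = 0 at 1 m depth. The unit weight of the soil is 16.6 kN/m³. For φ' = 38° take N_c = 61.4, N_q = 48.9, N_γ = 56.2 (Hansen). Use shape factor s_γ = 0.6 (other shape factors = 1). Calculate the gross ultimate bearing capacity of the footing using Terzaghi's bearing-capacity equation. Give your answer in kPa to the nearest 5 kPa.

Overburden at base level: q = 16.6 × 1 = 16.6 kPa.
Surcharge term q·N_q = 16.6 × 48.9 = 811.74 kPa; self-weight term 0.5·γ·B·N_γ·s_γ = 0.5 × 16.6 × 2.1 × 56.2 × 0.6 = 587.74 kPa.
q_ult = 811.74 + 587.74 = 1399.5 kPa.

q_ult ≈ 1400 kPa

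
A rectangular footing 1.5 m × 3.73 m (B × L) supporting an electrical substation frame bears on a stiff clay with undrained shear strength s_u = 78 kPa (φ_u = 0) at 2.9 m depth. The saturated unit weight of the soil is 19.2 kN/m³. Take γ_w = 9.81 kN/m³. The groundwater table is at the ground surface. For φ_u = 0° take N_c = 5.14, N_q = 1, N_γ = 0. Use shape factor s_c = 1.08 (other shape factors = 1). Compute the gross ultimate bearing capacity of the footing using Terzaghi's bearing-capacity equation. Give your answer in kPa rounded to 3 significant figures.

q_ult ≈ 460 kPa

γ' = 19.2 − 9.81 = 9.39 kN/m³ (submerged throughout). q = 9.39 × 2.9 = 27.231 kPa.
c·N_c·s_c = 78 × 5.14 × 1.08 = 432.99 kPa
q·N_q = 27.231 × 1 = 27.231 kPa
q_ult = 432.99 + 27.231 = 460.22 kPa.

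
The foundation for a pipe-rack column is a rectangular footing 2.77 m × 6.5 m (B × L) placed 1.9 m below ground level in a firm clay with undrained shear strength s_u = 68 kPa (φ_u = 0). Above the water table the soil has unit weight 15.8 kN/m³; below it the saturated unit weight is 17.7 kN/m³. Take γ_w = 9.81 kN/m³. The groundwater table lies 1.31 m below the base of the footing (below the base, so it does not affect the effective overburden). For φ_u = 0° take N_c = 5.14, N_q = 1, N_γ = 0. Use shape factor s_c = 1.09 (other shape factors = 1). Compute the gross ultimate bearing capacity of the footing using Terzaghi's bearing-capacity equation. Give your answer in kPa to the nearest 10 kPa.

q = γ·D_f = 15.8 × 1.9 = 30.02 kPa.
c·N_c·s_c = 68 × 5.14 × 1.09 = 380.98 kPa
q·N_q = 30.02 × 1 = 30.02 kPa
q_ult = 380.98 + 30.02 = 411 kPa.

q_ult ≈ 410 kPa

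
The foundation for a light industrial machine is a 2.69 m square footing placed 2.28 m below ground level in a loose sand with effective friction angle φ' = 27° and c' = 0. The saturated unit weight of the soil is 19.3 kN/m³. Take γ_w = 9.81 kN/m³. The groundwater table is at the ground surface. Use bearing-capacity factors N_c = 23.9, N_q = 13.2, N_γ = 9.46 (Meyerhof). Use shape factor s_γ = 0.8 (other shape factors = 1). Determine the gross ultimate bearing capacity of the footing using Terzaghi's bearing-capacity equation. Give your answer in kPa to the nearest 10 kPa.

With the water table at the surface the whole profile is submerged: γ' = 19.3 − 9.81 = 9.49 kN/m³, so q = γ'·D_f = 21.637 kPa; the same γ' applies in the ½γBN_γ term.
q_ult = q·N_q + 0.5·γ·B·N_γ·s_γ
     = 21.637 × 13.2 + 0.5 × 9.49 × 2.69 × 9.46 × 0.8
     = 285.61 + 96.598 = 382.21 kPa.

q_ult ≈ 380 kPa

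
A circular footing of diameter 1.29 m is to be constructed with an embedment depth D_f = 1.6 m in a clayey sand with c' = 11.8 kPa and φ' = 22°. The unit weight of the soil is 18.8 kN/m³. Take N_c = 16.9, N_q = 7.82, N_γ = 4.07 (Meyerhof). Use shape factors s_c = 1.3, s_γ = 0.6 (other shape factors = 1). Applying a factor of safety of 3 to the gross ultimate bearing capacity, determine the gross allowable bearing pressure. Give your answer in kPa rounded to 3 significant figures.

Overburden at base level: q = 18.8 × 1.6 = 30.08 kPa.
Cohesion term c·N_c·s_c = 11.8 × 16.9 × 1.3 = 259.25 kPa; surcharge term q·N_q = 30.08 × 7.82 = 235.23 kPa; self-weight term 0.5·γ·B·N_γ·s_γ = 0.5 × 18.8 × 1.29 × 4.07 × 0.6 = 29.612 kPa.
q_ult = 259.25 + 235.23 + 29.612 = 524.08 kPa.
q_all = q_ult / FS = 524.08 / 3 = 174.69 kPa.

q_all ≈ 175 kPa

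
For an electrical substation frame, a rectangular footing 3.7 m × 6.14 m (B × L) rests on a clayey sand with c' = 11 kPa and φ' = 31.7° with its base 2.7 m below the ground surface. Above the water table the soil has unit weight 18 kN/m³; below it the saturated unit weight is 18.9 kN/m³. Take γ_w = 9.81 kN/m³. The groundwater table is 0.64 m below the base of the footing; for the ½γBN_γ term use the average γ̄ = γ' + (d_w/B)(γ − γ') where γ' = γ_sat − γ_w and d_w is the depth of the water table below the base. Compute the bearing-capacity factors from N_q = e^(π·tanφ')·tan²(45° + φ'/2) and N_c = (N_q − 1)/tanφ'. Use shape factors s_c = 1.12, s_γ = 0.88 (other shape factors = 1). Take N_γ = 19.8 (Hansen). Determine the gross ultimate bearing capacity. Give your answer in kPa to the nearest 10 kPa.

tan31.7° = 0.6176, so N_q = e^(π×0.6176)·tan²(60.85°) = 6.961 × 3.215 = 22.38.
N_c = (22.38 − 1)/tan31.7° = 34.61.
q = γ·D_f = 18 × 2.7 = 48.6 kPa.
γ' = 9.09 kN/m³; averaging over the depth B below the base, γ̄ = γ' + (d_w/B)(γ − γ') = 10.631 kN/m³.
c·N_c·s_c = 11 × 34.612 × 1.12 = 426.42 kPa
q·N_q = 48.6 × 22.377 = 1087.5 kPa
0.5·γ·B·N_γ·s_γ = 0.5 × 10.631 × 3.7 × 19.8 × 0.88 = 342.69 kPa
q_ult = 426.42 + 1087.5 + 342.69 = 1856.6 kPa.

q_ult ≈ 1860 kPa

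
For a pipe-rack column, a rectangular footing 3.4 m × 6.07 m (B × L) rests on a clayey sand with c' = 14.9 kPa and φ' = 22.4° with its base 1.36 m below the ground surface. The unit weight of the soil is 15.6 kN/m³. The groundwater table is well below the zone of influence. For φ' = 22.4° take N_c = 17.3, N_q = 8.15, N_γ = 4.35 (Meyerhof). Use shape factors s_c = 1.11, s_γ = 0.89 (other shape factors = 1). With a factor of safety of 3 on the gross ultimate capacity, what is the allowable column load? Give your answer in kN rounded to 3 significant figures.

P_all ≈ 3860 kN

q = γ·D_f = 15.6 × 1.36 = 21.216 kPa.
c·N_c·s_c = 14.9 × 17.3 × 1.11 = 286.12 kPa
q·N_q = 21.216 × 8.15 = 172.91 kPa
0.5·γ·B·N_γ·s_γ = 0.5 × 15.6 × 3.4 × 4.35 × 0.89 = 102.67 kPa
q_ult = 286.12 + 172.91 + 102.67 = 561.71 kPa.
Gross allowable pressure q_all = 561.71 / 3 = 187.24 kPa.
Footing area = 20.638 m², so allowable column load = 187.24 × 20.638 = 3864.2 kN.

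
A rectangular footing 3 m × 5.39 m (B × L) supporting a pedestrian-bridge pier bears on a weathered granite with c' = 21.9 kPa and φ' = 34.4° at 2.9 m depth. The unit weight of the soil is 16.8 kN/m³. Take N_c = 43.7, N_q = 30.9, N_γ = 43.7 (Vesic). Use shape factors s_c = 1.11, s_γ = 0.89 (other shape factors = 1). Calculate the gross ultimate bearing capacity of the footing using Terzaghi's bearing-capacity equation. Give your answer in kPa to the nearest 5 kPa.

q_ult ≈ 3550 kPa

Overburden at base level: q = 16.8 × 2.9 = 48.72 kPa.
Cohesion term c·N_c·s_c = 21.9 × 43.7 × 1.11 = 1062.3 kPa; surcharge term q·N_q = 48.72 × 30.9 = 1505.4 kPa; self-weight term 0.5·γ·B·N_γ·s_γ = 0.5 × 16.8 × 3 × 43.7 × 0.89 = 980.1 kPa.
q_ult = 1062.3 + 1505.4 + 980.1 = 3547.9 kPa.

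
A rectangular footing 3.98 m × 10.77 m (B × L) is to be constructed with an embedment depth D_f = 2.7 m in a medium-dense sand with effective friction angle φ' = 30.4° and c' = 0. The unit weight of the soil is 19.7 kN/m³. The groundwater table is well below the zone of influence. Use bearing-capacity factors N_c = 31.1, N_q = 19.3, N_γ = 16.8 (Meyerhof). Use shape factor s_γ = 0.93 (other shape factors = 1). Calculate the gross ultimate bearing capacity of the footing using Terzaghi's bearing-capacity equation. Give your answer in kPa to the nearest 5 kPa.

q_ult ≈ 1640 kPa

q = γ·D_f = 19.7 × 2.7 = 53.19 kPa.
q·N_q = 53.19 × 19.3 = 1026.6 kPa
0.5·γ·B·N_γ·s_γ = 0.5 × 19.7 × 3.98 × 16.8 × 0.93 = 612.51 kPa
q_ult = 1026.6 + 612.51 = 1639.1 kPa.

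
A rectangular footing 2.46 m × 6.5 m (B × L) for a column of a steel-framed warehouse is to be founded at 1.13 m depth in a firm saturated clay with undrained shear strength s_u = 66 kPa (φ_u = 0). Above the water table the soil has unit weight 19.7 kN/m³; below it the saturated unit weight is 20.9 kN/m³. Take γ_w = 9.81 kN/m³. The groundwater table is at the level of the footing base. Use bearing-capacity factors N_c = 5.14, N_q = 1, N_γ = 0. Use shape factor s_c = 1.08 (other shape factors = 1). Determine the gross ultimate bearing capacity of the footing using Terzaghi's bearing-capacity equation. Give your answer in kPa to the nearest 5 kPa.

Effective surcharge at the founding depth q = γ·D_f = 19.7 × 1.13 = 22.261 kPa.
q_ult = c·N_c·s_c + q·N_q
     = 66 × 5.14 × 1.08 + 22.261 × 1
     = 366.38 + 22.261 = 388.64 kPa.

q_ult ≈ 390 kPa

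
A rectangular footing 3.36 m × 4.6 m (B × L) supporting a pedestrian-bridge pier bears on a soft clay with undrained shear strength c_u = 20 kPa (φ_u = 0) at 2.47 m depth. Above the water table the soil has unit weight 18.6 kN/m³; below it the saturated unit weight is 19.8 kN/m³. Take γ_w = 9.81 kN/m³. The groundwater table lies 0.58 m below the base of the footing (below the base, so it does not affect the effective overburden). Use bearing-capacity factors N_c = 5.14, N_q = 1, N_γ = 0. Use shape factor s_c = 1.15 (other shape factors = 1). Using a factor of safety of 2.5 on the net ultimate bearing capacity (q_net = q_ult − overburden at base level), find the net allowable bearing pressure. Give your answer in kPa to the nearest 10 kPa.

q = γ·D_f = 18.6 × 2.47 = 45.942 kPa.
c·N_c·s_c = 20 × 5.14 × 1.15 = 118.22 kPa
q·N_q = 45.942 × 1 = 45.942 kPa
q_ult = 118.22 + 45.942 = 164.16 kPa.
q_net = 164.16 − 45.942 = 118.22 kPa.
q_all(net) = 118.22 / 2.5 = 47.288 kPa.

q_all(net) ≈ 50 kPa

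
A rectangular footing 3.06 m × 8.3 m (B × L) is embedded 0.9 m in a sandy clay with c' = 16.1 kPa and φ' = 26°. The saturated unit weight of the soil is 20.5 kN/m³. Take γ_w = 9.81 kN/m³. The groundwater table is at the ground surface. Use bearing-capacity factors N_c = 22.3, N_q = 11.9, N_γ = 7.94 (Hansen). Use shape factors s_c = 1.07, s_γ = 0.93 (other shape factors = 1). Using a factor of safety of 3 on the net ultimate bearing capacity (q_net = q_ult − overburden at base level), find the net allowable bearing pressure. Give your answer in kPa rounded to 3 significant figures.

Water table at ground surface, so effective unit weight γ' = 20.5 − 9.81 = 10.69 kN/m³ is used throughout; overburden q = 10.69 × 0.9 = 9.621 kPa; the same γ' applies in the ½γBN_γ term.
Cohesion term c·N_c·s_c = 16.1 × 22.3 × 1.07 = 384.16 kPa; surcharge term q·N_q = 9.621 × 11.9 = 114.49 kPa; self-weight term 0.5·γ·B·N_γ·s_γ = 0.5 × 10.69 × 3.06 × 7.94 × 0.93 = 120.77 kPa.
q_ult = 384.16 + 114.49 + 120.77 = 619.43 kPa.
q_net = 619.43 − 9.621 = 609.8 kPa.
q_all(net) = 609.8 / 3 = 203.27 kPa.

q_all(net) ≈ 203 kPa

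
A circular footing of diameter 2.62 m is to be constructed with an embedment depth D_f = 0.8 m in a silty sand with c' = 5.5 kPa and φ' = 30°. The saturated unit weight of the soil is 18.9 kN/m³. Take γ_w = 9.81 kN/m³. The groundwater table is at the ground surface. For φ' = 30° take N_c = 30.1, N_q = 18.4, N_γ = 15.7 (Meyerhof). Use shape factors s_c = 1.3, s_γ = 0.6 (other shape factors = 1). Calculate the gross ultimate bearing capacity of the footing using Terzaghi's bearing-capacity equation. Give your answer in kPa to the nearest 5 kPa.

q_ult ≈ 460 kPa

Water table at ground surface, so effective unit weight γ' = 18.9 − 9.81 = 9.09 kN/m³ is used throughout; overburden q = 9.09 × 0.8 = 7.272 kPa; the same γ' applies in the ½γBN_γ term.
Cohesion term c·N_c·s_c = 5.5 × 30.1 × 1.3 = 215.22 kPa; surcharge term q·N_q = 7.272 × 18.4 = 133.8 kPa; self-weight term 0.5·γ·B·N_γ·s_γ = 0.5 × 9.09 × 2.62 × 15.7 × 0.6 = 112.17 kPa.
q_ult = 215.22 + 133.8 + 112.17 = 461.19 kPa.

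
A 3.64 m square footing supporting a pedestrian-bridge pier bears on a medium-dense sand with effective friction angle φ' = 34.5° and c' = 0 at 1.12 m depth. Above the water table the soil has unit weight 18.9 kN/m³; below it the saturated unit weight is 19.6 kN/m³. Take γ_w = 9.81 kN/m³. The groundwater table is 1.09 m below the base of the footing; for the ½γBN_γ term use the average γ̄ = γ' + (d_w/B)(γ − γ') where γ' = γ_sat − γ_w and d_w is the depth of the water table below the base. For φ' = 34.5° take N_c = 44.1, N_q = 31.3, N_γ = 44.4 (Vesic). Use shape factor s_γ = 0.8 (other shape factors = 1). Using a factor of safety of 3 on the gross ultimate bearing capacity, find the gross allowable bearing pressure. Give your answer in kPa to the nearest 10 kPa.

q_all ≈ 490 kPa

Overburden at base level: q = 18.9 × 1.12 = 21.168 kPa.
The water table is 1.09 m below the base (< B = 3.64 m), so the ½γBN_γ term uses γ̄ = γ' + (d_w/B)(γ − γ') = 9.79 + (1.09/3.64)(18.9 − 9.79) = 12.518 kN/m³.
Surcharge term q·N_q = 21.168 × 31.3 = 662.56 kPa; self-weight term 0.5·γ·B·N_γ·s_γ = 0.5 × 12.518 × 3.64 × 44.4 × 0.8 = 809.24 kPa.
q_ult = 662.56 + 809.24 = 1471.8 kPa.
q_all = 1471.8 / 3 = 490.6 kPa.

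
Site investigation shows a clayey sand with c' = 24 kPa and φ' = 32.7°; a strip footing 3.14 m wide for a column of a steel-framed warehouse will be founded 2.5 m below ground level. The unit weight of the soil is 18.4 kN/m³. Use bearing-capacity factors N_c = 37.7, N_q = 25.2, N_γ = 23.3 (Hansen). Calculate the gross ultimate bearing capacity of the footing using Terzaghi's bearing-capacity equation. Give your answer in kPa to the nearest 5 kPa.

q_ult ≈ 2735 kPa

q = γ·D_f = 18.4 × 2.5 = 46 kPa.
c·N_c = 24 × 37.7 = 904.8 kPa
q·N_q = 46 × 25.2 = 1159.2 kPa
0.5·γ·B·N_γ = 0.5 × 18.4 × 3.14 × 23.3 = 673.09 kPa
q_ult = 904.8 + 1159.2 + 673.09 = 2737.1 kPa.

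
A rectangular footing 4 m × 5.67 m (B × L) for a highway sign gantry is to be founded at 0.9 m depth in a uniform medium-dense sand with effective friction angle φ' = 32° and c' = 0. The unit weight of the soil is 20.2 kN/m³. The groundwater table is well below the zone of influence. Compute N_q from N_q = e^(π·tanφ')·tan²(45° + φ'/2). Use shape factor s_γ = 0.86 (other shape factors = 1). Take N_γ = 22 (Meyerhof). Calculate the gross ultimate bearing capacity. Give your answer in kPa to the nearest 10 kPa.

tan32° = 0.6249, so N_q = e^(π×0.6249)·tan²(61°) = 7.121 × 3.255 = 23.18.
Overburden at base level: q = 20.2 × 0.9 = 18.18 kPa.
Surcharge term q·N_q = 18.18 × 23.177 = 421.35 kPa; self-weight term 0.5·γ·B·N_γ·s_γ = 0.5 × 20.2 × 4 × 22 × 0.86 = 764.37 kPa.
q_ult = 421.35 + 764.37 = 1185.7 kPa.

q_ult ≈ 1190 kPa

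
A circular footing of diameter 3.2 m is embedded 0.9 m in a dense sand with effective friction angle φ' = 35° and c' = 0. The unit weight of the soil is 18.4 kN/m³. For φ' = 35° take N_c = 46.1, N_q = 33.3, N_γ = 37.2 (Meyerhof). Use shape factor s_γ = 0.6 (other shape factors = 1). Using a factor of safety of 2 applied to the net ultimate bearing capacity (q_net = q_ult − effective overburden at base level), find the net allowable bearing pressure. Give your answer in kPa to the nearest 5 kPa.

Effective surcharge at the founding depth q = γ·D_f = 18.4 × 0.9 = 16.56 kPa.
q_ult = q·N_q + 0.5·γ·B·N_γ·s_γ
     = 16.56 × 33.3 + 0.5 × 18.4 × 3.2 × 37.2 × 0.6
     = 551.45 + 657.1 = 1208.5 kPa.
Net ultimate: q_net = 1208.5 − 16.56 = 1192 kPa.
q_all(net) = 1192 / 2 = 595.99 kPa.

q_all(net) ≈ 595 kPa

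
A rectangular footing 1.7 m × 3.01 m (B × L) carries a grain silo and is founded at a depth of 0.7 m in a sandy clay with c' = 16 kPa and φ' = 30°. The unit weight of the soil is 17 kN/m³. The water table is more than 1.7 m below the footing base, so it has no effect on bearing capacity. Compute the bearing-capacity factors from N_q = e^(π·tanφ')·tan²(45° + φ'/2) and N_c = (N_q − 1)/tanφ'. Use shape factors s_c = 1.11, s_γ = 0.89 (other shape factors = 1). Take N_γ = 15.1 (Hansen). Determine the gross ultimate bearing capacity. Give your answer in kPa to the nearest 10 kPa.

q_ult ≈ 950 kPa

tan30° = 0.5774, so N_q = e^(π×0.5774)·tan²(60°) = 6.134 × 3.0 = 18.4.
N_c = (18.4 − 1)/tan30° = 30.14.
q = γ·D_f = 17 × 0.7 = 11.9 kPa.
c·N_c·s_c = 16 × 30.14 × 1.11 = 535.28 kPa
q·N_q = 11.9 × 18.401 = 218.97 kPa
0.5·γ·B·N_γ·s_γ = 0.5 × 17 × 1.7 × 15.1 × 0.89 = 194.19 kPa
q_ult = 535.28 + 218.97 + 194.19 = 948.45 kPa.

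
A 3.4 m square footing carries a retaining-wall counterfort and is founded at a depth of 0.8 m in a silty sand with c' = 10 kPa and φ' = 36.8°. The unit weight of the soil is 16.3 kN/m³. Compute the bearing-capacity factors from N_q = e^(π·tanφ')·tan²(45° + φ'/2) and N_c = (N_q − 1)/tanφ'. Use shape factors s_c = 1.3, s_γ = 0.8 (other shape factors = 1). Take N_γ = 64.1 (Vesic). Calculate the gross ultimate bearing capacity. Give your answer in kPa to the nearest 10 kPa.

tan36.8° = 0.7481, so N_q = e^(π×0.7481)·tan²(63.4°) = 10.488 × 3.988 = 41.82.
N_c = (41.82 − 1)/tan36.8° = 54.57.
Overburden at base level: q = 16.3 × 0.8 = 13.04 kPa.
Cohesion term c·N_c·s_c = 10 × 54.57 × 1.3 = 709.41 kPa; surcharge term q·N_q = 13.04 × 41.823 = 545.38 kPa; self-weight term 0.5·γ·B·N_γ·s_γ = 0.5 × 16.3 × 3.4 × 64.1 × 0.8 = 1421 kPa.
q_ult = 709.41 + 545.38 + 1421 = 2675.8 kPa.

q_ult ≈ 2680 kPa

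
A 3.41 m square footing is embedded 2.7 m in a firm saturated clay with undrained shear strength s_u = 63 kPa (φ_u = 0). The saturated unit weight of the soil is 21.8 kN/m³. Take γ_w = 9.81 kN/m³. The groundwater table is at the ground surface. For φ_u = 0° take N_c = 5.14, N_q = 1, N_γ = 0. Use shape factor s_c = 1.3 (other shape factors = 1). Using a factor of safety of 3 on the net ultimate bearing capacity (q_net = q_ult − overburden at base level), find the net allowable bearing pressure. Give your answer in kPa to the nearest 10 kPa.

q_all(net) ≈ 140 kPa

γ' = 21.8 − 9.81 = 11.99 kN/m³ (submerged throughout). q = 11.99 × 2.7 = 32.373 kPa.
c·N_c·s_c = 63 × 5.14 × 1.3 = 420.97 kPa
q·N_q = 32.373 × 1 = 32.373 kPa
q_ult = 420.97 + 32.373 = 453.34 kPa.
q_net = 453.34 − 32.373 = 420.97 kPa.
q_all(net) = 420.97 / 3 = 140.32 kPa.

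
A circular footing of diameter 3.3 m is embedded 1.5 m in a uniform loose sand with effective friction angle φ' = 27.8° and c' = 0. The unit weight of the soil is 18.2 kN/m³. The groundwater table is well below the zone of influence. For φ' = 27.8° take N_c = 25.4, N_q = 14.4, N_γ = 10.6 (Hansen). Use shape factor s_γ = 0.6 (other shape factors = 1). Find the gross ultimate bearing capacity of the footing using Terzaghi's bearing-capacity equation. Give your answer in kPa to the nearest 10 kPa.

q_ult ≈ 580 kPa

Overburden at base level: q = 18.2 × 1.5 = 27.3 kPa.
Surcharge term q·N_q = 27.3 × 14.4 = 393.12 kPa; self-weight term 0.5·γ·B·N_γ·s_γ = 0.5 × 18.2 × 3.3 × 10.6 × 0.6 = 190.99 kPa.
q_ult = 393.12 + 190.99 = 584.11 kPa.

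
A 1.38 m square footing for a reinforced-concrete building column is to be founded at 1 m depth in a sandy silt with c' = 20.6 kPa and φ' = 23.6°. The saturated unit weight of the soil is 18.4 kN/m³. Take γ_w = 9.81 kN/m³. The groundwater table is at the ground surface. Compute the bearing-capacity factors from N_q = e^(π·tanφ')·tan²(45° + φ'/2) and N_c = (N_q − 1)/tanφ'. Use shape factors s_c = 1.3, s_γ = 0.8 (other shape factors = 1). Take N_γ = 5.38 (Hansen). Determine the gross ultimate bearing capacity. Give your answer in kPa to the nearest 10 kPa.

tan23.6° = 0.4369, so N_q = e^(π×0.4369)·tan²(56.8°) = 3.945 × 2.335 = 9.21.
N_c = (9.21 − 1)/tan23.6° = 18.8.
γ' = 18.4 − 9.81 = 8.59 kN/m³ (submerged throughout). q = 8.59 × 1 = 8.59 kPa; the same γ' applies in the ½γBN_γ term.
c·N_c·s_c = 20.6 × 18.8 × 1.3 = 503.46 kPa
q·N_q = 8.59 × 9.2134 = 79.143 kPa
0.5·γ·B·N_γ·s_γ = 0.5 × 8.59 × 1.38 × 5.38 × 0.8 = 25.51 kPa
q_ult = 503.46 + 79.143 + 25.51 = 608.11 kPa.

q_ult ≈ 610 kPa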